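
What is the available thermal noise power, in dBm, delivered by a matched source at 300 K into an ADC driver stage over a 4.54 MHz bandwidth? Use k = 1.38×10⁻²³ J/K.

P_n = kTB = 1.38×10⁻²³ × 300 × 4.54×10⁶ = 1.88×10⁻¹⁴ W
In dBm: 10 log₁₀(1.88×10⁻¹⁴ / 10⁻³) = −107.3 dBm

−107.3 dBm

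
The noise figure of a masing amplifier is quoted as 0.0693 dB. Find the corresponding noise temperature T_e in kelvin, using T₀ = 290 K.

4.66 K

F = 10^(0.0693/10) = 1.01608
T_e = (F − 1)·T₀ = (1.01608 − 1) × 290 = 4.66 K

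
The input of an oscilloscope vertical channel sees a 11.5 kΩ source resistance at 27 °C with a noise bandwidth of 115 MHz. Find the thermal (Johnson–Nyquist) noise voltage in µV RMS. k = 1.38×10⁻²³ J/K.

T = 27 °C + 273.15 = 300.15 K
V_n = √(4kTRB)
4kTRB = 4 × 1.38×10⁻²³ × 300.15 × 1.15×10⁴ × 1.15×10⁸ = 2.19×10⁻⁸ V²
V_n = √(2.19×10⁻⁸) = 1.48×10⁻⁴ V = 148 µV

148 µV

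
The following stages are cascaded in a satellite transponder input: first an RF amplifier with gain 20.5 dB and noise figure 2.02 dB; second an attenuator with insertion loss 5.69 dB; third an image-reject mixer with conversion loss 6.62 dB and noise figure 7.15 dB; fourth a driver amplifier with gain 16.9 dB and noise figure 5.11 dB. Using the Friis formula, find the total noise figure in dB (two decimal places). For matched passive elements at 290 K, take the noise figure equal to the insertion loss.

3.21 dB

Convert to linear (a loss of L dB is a gain of −L dB): F_i = 10^(NF_i/10), G_i = 10^(G_i,dB/10)
  Stage 1: F_1 = 10^(2.02/10) = 1.592, G_1 = 10^(20.5/10) = 112.2
  Stage 2: F_2 = 10^(5.69/10) = 3.707, G_2 = 10^(−5.69/10) = 0.2698
  Stage 3: F_3 = 10^(7.15/10) = 5.188, G_3 = 10^(−6.62/10) = 0.2178
  Stage 4: F_4 = 10^(5.11/10) = 3.243, G_4 = 10^(16.9/10) = 48.98
Friis cascade:
  F = 1.592 + (3.707 − 1)/112.2 + (5.188 − 1)/30.27 + (3.243 − 1)/6.592 = 2.095
NF = 10 log₁₀(2.095) = 3.21 dB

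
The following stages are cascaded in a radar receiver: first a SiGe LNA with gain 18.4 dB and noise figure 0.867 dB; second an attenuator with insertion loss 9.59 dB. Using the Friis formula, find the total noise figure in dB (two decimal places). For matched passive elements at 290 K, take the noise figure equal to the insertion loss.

1.26 dB

Convert to linear (a loss of L dB is a gain of −L dB): F_i = 10^(NF_i/10), G_i = 10^(G_i,dB/10)
  Stage 1: F_1 = 10^(0.867/10) = 1.221, G_1 = 10^(18.4/10) = 69.18
  Stage 2: F_2 = 10^(9.59/10) = 9.099, G_2 = 10^(−9.59/10) = 0.1099
Friis cascade:
  F = 1.221 + (9.099 − 1)/69.18 = 1.338
NF = 10 log₁₀(1.338) = 1.26 dB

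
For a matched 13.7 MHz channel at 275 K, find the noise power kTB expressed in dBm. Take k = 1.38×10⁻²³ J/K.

P_n = kTB = 1.38×10⁻²³ × 275 × 1.37×10⁷ = 5.20×10⁻¹⁴ W
In dBm: 10 log₁₀(5.20×10⁻¹⁴ / 10⁻³) = −102.8 dBm

−102.8 dBm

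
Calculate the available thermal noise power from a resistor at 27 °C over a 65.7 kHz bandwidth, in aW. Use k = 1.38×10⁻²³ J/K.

272 aW

T = 27 °C + 273.15 = 300.15 K
P_n = kTB = 1.38×10⁻²³ × 300.15 × 6.57×10⁴ = 2.72×10⁻¹⁶ W = 272 aW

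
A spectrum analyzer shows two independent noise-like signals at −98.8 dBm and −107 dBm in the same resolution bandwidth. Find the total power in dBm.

−98.2 dBm

Convert to linear, add, convert back:
P₁ = 1.32×10⁻¹³ W, P₂ = 2.00×10⁻¹⁴ W
P_tot = 1.52×10⁻¹³ W → 10 log₁₀(P_tot / 10⁻³) = −98.2 dBm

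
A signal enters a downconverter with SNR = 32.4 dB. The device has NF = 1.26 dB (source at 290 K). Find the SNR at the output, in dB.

By definition F = SNR_in/SNR_out, so in dB: SNR_out = SNR_in − NF
SNR_out = 32.4 − 1.26 = 31.14 dB

31.14 dB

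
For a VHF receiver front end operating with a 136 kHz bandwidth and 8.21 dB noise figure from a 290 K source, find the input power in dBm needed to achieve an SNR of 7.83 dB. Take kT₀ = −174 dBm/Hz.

−106.6 dBm

Sensitivity = −174 + 10 log₁₀(B) + NF + SNR_min
= −174 + 51.34 + 8.21 + 7.83
= −106.62 dBm → −106.6 dBm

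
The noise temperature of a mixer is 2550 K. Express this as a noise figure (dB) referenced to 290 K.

9.91 dB

F = 1 + T_e/T₀ = 1 + 2550/290 = 9.7931
NF = 10 log₁₀(9.7931) = 9.91 dB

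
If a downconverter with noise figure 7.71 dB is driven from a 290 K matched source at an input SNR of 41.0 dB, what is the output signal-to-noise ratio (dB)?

By definition F = SNR_in/SNR_out, so in dB: SNR_out = SNR_in − NF
SNR_out = 41.0 − 7.71 = 33.29 dB

33.29 dB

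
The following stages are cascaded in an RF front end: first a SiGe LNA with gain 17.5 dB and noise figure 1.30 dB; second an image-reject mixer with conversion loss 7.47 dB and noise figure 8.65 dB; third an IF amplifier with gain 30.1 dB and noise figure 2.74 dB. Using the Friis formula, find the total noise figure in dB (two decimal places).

Convert to linear (a loss of L dB is a gain of −L dB): F_i = 10^(NF_i/10), G_i = 10^(G_i,dB/10)
  Stage 1: F_1 = 10^(1.30/10) = 1.349, G_1 = 10^(17.5/10) = 56.23
  Stage 2: F_2 = 10^(8.65/10) = 7.328, G_2 = 10^(−7.47/10) = 0.1791
  Stage 3: F_3 = 10^(2.74/10) = 1.879, G_3 = 10^(30.1/10) = 1023
Friis cascade:
  F = 1.349 + (7.328 − 1)/56.23 + (1.879 − 1)/10.07 = 1.549
NF = 10 log₁₀(1.549) = 1.90 dB

1.90 dB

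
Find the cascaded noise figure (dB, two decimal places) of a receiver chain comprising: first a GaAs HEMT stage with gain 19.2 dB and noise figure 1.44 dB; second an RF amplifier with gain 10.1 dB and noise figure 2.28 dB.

1.47 dB

Convert to linear (a loss of L dB is a gain of −L dB): F_i = 10^(NF_i/10), G_i = 10^(G_i,dB/10)
  Stage 1: F_1 = 10^(1.44/10) = 1.393, G_1 = 10^(19.2/10) = 83.18
  Stage 2: F_2 = 10^(2.28/10) = 1.690, G_2 = 10^(10.1/10) = 10.23
Friis cascade:
  F = 1.393 + (1.690 − 1)/83.18 = 1.401
NF = 10 log₁₀(1.401) = 1.47 dB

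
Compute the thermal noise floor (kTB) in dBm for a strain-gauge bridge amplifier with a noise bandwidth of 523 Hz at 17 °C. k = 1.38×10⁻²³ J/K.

−146.8 dBm

T = 17 °C + 273.15 = 290.15 K
P_n = kTB = 1.38×10⁻²³ × 290.15 × 5.23×10² = 2.09×10⁻¹⁸ W
In dBm: 10 log₁₀(2.09×10⁻¹⁸ / 10⁻³) = −146.8 dBm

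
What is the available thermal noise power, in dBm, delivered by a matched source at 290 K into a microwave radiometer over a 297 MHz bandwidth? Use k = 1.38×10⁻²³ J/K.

P_n = kTB = 1.38×10⁻²³ × 290 × 2.97×10⁸ = 1.19×10⁻¹² W
In dBm: 10 log₁₀(1.19×10⁻¹² / 10⁻³) = −89.2 dBm

−89.2 dBm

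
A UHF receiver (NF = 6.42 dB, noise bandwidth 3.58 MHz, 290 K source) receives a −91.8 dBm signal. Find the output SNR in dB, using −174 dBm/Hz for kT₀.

10.2 dB

Noise floor: N = −174 + 10 log₁₀(B) + NF
10 log₁₀(3.58×10⁶) = 65.54 dB
N = −174 + 65.54 + 6.42 = −102.04 dBm
SNR = P_sig − N = −91.8 − (−102.04) = 10.24 dB → 10.2 dB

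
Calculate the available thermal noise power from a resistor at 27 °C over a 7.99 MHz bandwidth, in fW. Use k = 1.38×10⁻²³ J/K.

T = 27 °C + 273.15 = 300.15 K
P_n = kTB = 1.38×10⁻²³ × 300.15 × 7.99×10⁶ = 3.31×10⁻¹⁴ W = 33.1 fW

33.1 fW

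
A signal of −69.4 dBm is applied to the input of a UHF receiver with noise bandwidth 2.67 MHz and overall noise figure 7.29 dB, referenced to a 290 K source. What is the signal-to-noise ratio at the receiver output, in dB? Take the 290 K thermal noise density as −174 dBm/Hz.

Noise floor: N = −174 + 10 log₁₀(B) + NF
10 log₁₀(2.67×10⁶) = 64.27 dB
N = −174 + 64.27 + 7.29 = −102.44 dBm
SNR = P_sig − N = −69.4 − (−102.44) = 33.04 dB → 33.0 dB

33.0 dB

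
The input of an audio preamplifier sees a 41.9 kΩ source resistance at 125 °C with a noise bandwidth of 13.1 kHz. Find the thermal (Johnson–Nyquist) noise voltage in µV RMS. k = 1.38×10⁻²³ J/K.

T = 125 °C + 273.15 = 398.15 K
V_n = √(4kTRB)
4kTRB = 4 × 1.38×10⁻²³ × 398.15 × 4.19×10⁴ × 1.31×10⁴ = 1.21×10⁻¹¹ V²
V_n = √(1.21×10⁻¹¹) = 3.47×10⁻⁶ V = 3.47 µV

3.47 µV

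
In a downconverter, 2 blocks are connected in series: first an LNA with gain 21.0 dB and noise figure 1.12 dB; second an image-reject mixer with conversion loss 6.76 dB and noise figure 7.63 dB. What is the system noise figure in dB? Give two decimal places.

1.25 dB

Convert to linear (a loss of L dB is a gain of −L dB): F_i = 10^(NF_i/10), G_i = 10^(G_i,dB/10)
  Stage 1: F_1 = 10^(1.12/10) = 1.294, G_1 = 10^(21.0/10) = 125.9
  Stage 2: F_2 = 10^(7.63/10) = 5.794, G_2 = 10^(−6.76/10) = 0.2109
Friis cascade:
  F = 1.294 + (5.794 − 1)/125.9 = 1.332
NF = 10 log₁₀(1.332) = 1.25 dB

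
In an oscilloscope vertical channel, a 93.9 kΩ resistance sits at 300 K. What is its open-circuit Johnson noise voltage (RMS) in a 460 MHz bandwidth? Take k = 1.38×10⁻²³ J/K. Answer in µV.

846 µV

V_n = √(4kTRB)
4kTRB = 4 × 1.38×10⁻²³ × 300 × 9.39×10⁴ × 4.60×10⁸ = 7.15×10⁻⁷ V²
V_n = √(7.15×10⁻⁷) = 8.46×10⁻⁴ V = 846 µV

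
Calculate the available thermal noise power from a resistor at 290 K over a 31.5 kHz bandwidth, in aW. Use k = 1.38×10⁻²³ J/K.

P_n = kTB = 1.38×10⁻²³ × 290 × 3.15×10⁴ = 1.26×10⁻¹⁶ W = 126 aW

126 aW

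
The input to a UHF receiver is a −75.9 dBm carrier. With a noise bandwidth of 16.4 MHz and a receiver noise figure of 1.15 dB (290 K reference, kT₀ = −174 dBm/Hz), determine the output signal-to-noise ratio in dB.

Noise floor: N = −174 + 10 log₁₀(B) + NF
10 log₁₀(1.64×10⁷) = 72.15 dB
N = −174 + 72.15 + 1.15 = −100.70 dBm
SNR = P_sig − N = −75.9 − (−100.70) = 24.80 dB → 24.8 dB

24.8 dB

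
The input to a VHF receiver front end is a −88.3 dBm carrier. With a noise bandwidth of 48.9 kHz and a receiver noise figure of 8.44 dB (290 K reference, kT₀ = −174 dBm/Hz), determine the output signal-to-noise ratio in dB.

30.4 dB

Noise floor: N = −174 + 10 log₁₀(B) + NF
10 log₁₀(4.89×10⁴) = 46.89 dB
N = −174 + 46.89 + 8.44 = −118.67 dBm
SNR = P_sig − N = −88.3 − (−118.67) = 30.37 dB → 30.4 dB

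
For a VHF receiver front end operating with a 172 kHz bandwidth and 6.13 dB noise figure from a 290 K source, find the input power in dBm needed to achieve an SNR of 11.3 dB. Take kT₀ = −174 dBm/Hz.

Sensitivity = −174 + 10 log₁₀(B) + NF + SNR_min
= −174 + 52.36 + 6.13 + 11.3
= −104.21 dBm → −104.2 dBm

−104.2 dBm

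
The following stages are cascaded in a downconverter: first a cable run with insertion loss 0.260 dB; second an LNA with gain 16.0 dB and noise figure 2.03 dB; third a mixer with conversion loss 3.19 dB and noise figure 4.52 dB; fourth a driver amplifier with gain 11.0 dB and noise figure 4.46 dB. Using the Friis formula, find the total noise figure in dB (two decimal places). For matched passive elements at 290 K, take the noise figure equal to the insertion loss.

Convert to linear (a loss of L dB is a gain of −L dB): F_i = 10^(NF_i/10), G_i = 10^(G_i,dB/10)
  Stage 1: F_1 = 10^(0.260/10) = 1.062, G_1 = 10^(−0.260/10) = 0.9419
  Stage 2: F_2 = 10^(2.03/10) = 1.596, G_2 = 10^(16.0/10) = 39.81
  Stage 3: F_3 = 10^(4.52/10) = 2.831, G_3 = 10^(−3.19/10) = 0.4797
  Stage 4: F_4 = 10^(4.46/10) = 2.793, G_4 = 10^(11.0/10) = 12.59
Friis cascade:
  F = 1.062 + (1.596 − 1)/0.9419 + (2.831 − 1)/37.50 + (2.793 − 1)/17.99 = 1.843
NF = 10 log₁₀(1.843) = 2.65 dB

2.65 dB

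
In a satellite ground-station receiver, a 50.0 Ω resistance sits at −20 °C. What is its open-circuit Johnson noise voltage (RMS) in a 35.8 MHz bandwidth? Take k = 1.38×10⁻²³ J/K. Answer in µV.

5.00 µV

T = −20 °C + 273.15 = 253.15 K
V_n = √(4kTRB)
4kTRB = 4 × 1.38×10⁻²³ × 253.15 × 5.00×10¹ × 3.58×10⁷ = 2.50×10⁻¹¹ V²
V_n = √(2.50×10⁻¹¹) = 5.00×10⁻⁶ V = 5.00 µV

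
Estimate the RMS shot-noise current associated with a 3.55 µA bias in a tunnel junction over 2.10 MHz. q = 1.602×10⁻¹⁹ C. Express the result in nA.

I_n = √(2qI·B)
2qI·B = 2 × 1.602×10⁻¹⁹ × 3.55×10⁻⁶ × 2.10×10⁶ = 2.39×10⁻¹⁸ A²
I_n = √(2.39×10⁻¹⁸) = 1.55×10⁻⁹ A = 1.55 nA

1.55 nA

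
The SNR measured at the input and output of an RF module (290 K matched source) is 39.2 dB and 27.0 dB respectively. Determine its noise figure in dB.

12.2 dB

NF (dB) = SNR_in(dB) − SNR_out(dB) when the source is at T₀
NF = 39.2 − 27.0 = 12.2 dB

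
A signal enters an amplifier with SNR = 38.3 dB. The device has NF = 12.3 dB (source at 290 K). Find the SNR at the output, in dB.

By definition F = SNR_in/SNR_out, so in dB: SNR_out = SNR_in − NF
SNR_out = 38.3 − 12.3 = 26.0 dB

26.0 dB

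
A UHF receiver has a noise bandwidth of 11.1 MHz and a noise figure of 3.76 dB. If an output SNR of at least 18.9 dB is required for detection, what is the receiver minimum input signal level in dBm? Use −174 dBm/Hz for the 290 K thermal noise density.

Sensitivity = −174 + 10 log₁₀(B) + NF + SNR_min
= −174 + 70.45 + 3.76 + 18.9
= −80.89 dBm → −80.9 dBm

−80.9 dBm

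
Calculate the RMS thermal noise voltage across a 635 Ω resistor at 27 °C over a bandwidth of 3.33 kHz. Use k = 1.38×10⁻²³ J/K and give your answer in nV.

187 nV

T = 27 °C + 273.15 = 300.15 K
V_n = √(4kTRB)
4kTRB = 4 × 1.38×10⁻²³ × 300.15 × 6.35×10² × 3.33×10³ = 3.50×10⁻¹⁴ V²
V_n = √(3.50×10⁻¹⁴) = 1.87×10⁻⁷ V = 187 nV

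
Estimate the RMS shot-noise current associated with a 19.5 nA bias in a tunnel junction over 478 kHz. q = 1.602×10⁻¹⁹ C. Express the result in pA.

I_n = √(2qI·B)
2qI·B = 2 × 1.602×10⁻¹⁹ × 1.95×10⁻⁸ × 4.78×10⁵ = 2.99×10⁻²¹ A²
I_n = √(2.99×10⁻²¹) = 5.46×10⁻¹¹ A = 54.6 pA

54.6 pA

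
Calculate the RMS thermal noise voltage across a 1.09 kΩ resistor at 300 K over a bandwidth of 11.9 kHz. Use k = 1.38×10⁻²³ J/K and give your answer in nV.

463 nV

V_n = √(4kTRB)
4kTRB = 4 × 1.38×10⁻²³ × 300 × 1.09×10³ × 1.19×10⁴ = 2.15×10⁻¹³ V²
V_n = √(2.15×10⁻¹³) = 4.63×10⁻⁷ V = 463 nV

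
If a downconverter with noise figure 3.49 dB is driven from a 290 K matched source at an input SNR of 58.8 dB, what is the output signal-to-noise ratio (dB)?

55.31 dB

By definition F = SNR_in/SNR_out, so in dB: SNR_out = SNR_in − NF
SNR_out = 58.8 − 3.49 = 55.31 dB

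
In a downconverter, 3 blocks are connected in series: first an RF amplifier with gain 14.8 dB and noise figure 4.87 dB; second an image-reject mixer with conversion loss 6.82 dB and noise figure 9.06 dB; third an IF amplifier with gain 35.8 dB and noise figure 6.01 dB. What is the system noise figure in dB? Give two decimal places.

Convert to linear (a loss of L dB is a gain of −L dB): F_i = 10^(NF_i/10), G_i = 10^(G_i,dB/10)
  Stage 1: F_1 = 10^(4.87/10) = 3.069, G_1 = 10^(14.8/10) = 30.20
  Stage 2: F_2 = 10^(9.06/10) = 8.054, G_2 = 10^(−6.82/10) = 0.2080
  Stage 3: F_3 = 10^(6.01/10) = 3.990, G_3 = 10^(35.8/10) = 3802
Friis cascade:
  F = 3.069 + (8.054 − 1)/30.20 + (3.990 − 1)/6.281 = 3.779
NF = 10 log₁₀(3.779) = 5.77 dB

5.77 dB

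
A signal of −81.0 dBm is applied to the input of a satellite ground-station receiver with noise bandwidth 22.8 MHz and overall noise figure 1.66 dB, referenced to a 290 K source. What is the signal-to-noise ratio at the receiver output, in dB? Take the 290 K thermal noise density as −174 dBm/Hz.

17.8 dB

Noise floor: N = −174 + 10 log₁₀(B) + NF
10 log₁₀(2.28×10⁷) = 73.58 dB
N = −174 + 73.58 + 1.66 = −98.76 dBm
SNR = P_sig − N = −81.0 − (−98.76) = 17.76 dB → 17.8 dB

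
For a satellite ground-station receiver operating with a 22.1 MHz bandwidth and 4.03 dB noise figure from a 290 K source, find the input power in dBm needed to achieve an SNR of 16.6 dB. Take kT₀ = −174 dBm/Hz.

−79.9 dBm

Sensitivity = −174 + 10 log₁₀(B) + NF + SNR_min
= −174 + 73.44 + 4.03 + 16.6
= −79.93 dBm → −79.9 dBm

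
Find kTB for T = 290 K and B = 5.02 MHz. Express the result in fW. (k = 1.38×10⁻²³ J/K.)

20.1 fW

P_n = kTB = 1.38×10⁻²³ × 290 × 5.02×10⁶ = 2.01×10⁻¹⁴ W = 20.1 fW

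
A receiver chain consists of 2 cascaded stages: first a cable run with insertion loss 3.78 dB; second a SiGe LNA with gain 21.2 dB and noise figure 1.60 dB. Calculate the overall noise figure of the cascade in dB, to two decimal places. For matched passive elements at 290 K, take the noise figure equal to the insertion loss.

5.38 dB

Convert to linear (a loss of L dB is a gain of −L dB): F_i = 10^(NF_i/10), G_i = 10^(G_i,dB/10)
  Stage 1: F_1 = 10^(3.78/10) = 2.388, G_1 = 10^(−3.78/10) = 0.4188
  Stage 2: F_2 = 10^(1.60/10) = 1.445, G_2 = 10^(21.2/10) = 131.8
Friis cascade:
  F = 2.388 + (1.445 − 1)/0.4188 = 3.451
NF = 10 log₁₀(3.451) = 5.38 dB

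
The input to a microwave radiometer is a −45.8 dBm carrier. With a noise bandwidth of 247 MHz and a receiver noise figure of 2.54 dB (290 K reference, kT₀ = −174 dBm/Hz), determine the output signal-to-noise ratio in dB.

Noise floor: N = −174 + 10 log₁₀(B) + NF
10 log₁₀(2.47×10⁸) = 83.93 dB
N = −174 + 83.93 + 2.54 = −87.53 dBm
SNR = P_sig − N = −45.8 − (−87.53) = 41.73 dB → 41.7 dB

41.7 dB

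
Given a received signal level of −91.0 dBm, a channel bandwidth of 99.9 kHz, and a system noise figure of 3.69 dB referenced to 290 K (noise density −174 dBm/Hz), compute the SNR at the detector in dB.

Noise floor: N = −174 + 10 log₁₀(B) + NF
10 log₁₀(9.99×10⁴) = 50 dB
N = −174 + 50 + 3.69 = −120.31 dBm
SNR = P_sig − N = −91.0 − (−120.31) = 29.31 dB → 29.3 dB

29.3 dB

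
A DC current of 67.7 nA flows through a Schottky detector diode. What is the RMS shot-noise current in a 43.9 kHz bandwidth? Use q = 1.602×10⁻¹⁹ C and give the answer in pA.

30.9 pA

I_n = √(2qI·B)
2qI·B = 2 × 1.602×10⁻¹⁹ × 6.77×10⁻⁸ × 4.39×10⁴ = 9.52×10⁻²² A²
I_n = √(9.52×10⁻²²) = 3.09×10⁻¹¹ A = 30.9 pA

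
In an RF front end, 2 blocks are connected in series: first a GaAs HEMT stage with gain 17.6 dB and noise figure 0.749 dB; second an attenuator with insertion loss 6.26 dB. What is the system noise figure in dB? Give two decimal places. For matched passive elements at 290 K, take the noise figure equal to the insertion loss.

Convert to linear (a loss of L dB is a gain of −L dB): F_i = 10^(NF_i/10), G_i = 10^(G_i,dB/10)
  Stage 1: F_1 = 10^(0.749/10) = 1.188, G_1 = 10^(17.6/10) = 57.54
  Stage 2: F_2 = 10^(6.26/10) = 4.227, G_2 = 10^(−6.26/10) = 0.2366
Friis cascade:
  F = 1.188 + (4.227 − 1)/57.54 = 1.244
NF = 10 log₁₀(1.244) = 0.95 dB

0.95 dB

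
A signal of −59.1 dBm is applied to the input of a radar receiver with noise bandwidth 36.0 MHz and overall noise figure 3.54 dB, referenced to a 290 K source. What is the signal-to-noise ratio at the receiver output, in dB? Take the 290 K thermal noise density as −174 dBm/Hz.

35.8 dB

Noise floor: N = −174 + 10 log₁₀(B) + NF
10 log₁₀(3.60×10⁷) = 75.56 dB
N = −174 + 75.56 + 3.54 = −94.90 dBm
SNR = P_sig − N = −59.1 − (−94.90) = 35.80 dB → 35.8 dB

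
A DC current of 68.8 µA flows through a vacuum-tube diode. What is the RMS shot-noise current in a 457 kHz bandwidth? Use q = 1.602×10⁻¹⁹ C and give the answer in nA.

3.17 nA

I_n = √(2qI·B)
2qI·B = 2 × 1.602×10⁻¹⁹ × 6.88×10⁻⁵ × 4.57×10⁵ = 1.01×10⁻¹⁷ A²
I_n = √(1.01×10⁻¹⁷) = 3.17×10⁻⁹ A = 3.17 nA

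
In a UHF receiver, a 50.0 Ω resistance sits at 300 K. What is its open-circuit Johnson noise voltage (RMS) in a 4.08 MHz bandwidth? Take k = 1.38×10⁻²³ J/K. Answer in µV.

1.84 µV

V_n = √(4kTRB)
4kTRB = 4 × 1.38×10⁻²³ × 300 × 5.00×10¹ × 4.08×10⁶ = 3.38×10⁻¹² V²
V_n = √(3.38×10⁻¹²) = 1.84×10⁻⁶ V = 1.84 µV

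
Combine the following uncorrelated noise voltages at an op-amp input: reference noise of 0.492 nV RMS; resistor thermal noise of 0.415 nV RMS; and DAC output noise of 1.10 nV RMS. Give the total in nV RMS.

1.27 nV

Uncorrelated sources add in power (mean-square): V_tot = √(ΣV_i²)
V_tot = √[(4.92×10⁻¹⁰)² + (4.15×10⁻¹⁰)² + (1.10×10⁻⁹)²] = 1.27×10⁻⁹ V = 1.27 nV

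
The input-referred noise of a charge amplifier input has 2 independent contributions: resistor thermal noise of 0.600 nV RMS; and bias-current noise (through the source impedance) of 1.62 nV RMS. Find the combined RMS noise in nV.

1.73 nV

Uncorrelated sources add in power (mean-square): V_tot = √(ΣV_i²)
V_tot = √[(6.00×10⁻¹⁰)² + (1.62×10⁻⁹)²] = 1.73×10⁻⁹ V = 1.73 nV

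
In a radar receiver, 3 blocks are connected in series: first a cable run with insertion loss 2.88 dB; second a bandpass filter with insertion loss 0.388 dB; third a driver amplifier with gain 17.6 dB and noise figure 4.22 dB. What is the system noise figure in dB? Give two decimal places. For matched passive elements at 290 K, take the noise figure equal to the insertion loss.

7.49 dB

Convert to linear (a loss of L dB is a gain of −L dB): F_i = 10^(NF_i/10), G_i = 10^(G_i,dB/10)
  Stage 1: F_1 = 10^(2.88/10) = 1.941, G_1 = 10^(−2.88/10) = 0.5152
  Stage 2: F_2 = 10^(0.388/10) = 1.093, G_2 = 10^(−0.388/10) = 0.9145
  Stage 3: F_3 = 10^(4.22/10) = 2.642, G_3 = 10^(17.6/10) = 57.54
Friis cascade:
  F = 1.941 + (1.093 − 1)/0.5152 + (2.642 − 1)/0.4712 = 5.608
NF = 10 log₁₀(5.608) = 7.49 dB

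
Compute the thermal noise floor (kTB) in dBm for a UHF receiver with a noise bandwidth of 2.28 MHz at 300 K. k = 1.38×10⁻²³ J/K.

P_n = kTB = 1.38×10⁻²³ × 300 × 2.28×10⁶ = 9.44×10⁻¹⁵ W
In dBm: 10 log₁₀(9.44×10⁻¹⁵ / 10⁻³) = −110.3 dBm

−110.3 dBm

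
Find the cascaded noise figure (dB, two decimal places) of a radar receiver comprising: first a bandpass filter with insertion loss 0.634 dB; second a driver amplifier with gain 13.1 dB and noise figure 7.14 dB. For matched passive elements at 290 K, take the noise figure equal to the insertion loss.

7.77 dB

Convert to linear (a loss of L dB is a gain of −L dB): F_i = 10^(NF_i/10), G_i = 10^(G_i,dB/10)
  Stage 1: F_1 = 10^(0.634/10) = 1.157, G_1 = 10^(−0.634/10) = 0.8642
  Stage 2: F_2 = 10^(7.14/10) = 5.176, G_2 = 10^(13.1/10) = 20.42
Friis cascade:
  F = 1.157 + (5.176 − 1)/0.8642 = 5.990
NF = 10 log₁₀(5.990) = 7.77 dB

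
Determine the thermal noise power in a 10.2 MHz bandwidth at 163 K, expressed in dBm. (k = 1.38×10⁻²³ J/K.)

−106.4 dBm

P_n = kTB = 1.38×10⁻²³ × 163 × 1.02×10⁷ = 2.29×10⁻¹⁴ W
In dBm: 10 log₁₀(2.29×10⁻¹⁴ / 10⁻³) = −106.4 dBm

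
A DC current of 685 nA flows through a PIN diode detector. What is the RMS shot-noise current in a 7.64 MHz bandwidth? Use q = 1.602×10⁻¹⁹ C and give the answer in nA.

I_n = √(2qI·B)
2qI·B = 2 × 1.602×10⁻¹⁹ × 6.85×10⁻⁷ × 7.64×10⁶ = 1.68×10⁻¹⁸ A²
I_n = √(1.68×10⁻¹⁸) = 1.29×10⁻⁹ A = 1.29 nA

1.29 nA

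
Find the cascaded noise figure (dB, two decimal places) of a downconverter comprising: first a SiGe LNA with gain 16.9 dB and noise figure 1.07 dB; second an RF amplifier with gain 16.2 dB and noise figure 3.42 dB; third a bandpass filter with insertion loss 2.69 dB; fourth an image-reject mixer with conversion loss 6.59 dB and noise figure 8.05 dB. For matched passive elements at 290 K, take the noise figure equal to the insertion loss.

Convert to linear (a loss of L dB is a gain of −L dB): F_i = 10^(NF_i/10), G_i = 10^(G_i,dB/10)
  Stage 1: F_1 = 10^(1.07/10) = 1.279, G_1 = 10^(16.9/10) = 48.98
  Stage 2: F_2 = 10^(3.42/10) = 2.198, G_2 = 10^(16.2/10) = 41.69
  Stage 3: F_3 = 10^(2.69/10) = 1.858, G_3 = 10^(−2.69/10) = 0.5383
  Stage 4: F_4 = 10^(8.05/10) = 6.383, G_4 = 10^(−6.59/10) = 0.2193
Friis cascade:
  F = 1.279 + (2.198 − 1)/48.98 + (1.858 − 1)/2042 + (6.383 − 1)/1099 = 1.309
NF = 10 log₁₀(1.309) = 1.17 dB

1.17 dB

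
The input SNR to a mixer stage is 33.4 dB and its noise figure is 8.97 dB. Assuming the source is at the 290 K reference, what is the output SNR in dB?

24.43 dB

By definition F = SNR_in/SNR_out, so in dB: SNR_out = SNR_in − NF
SNR_out = 33.4 − 8.97 = 24.43 dB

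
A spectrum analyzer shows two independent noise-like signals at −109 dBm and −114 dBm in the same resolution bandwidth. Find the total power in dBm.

−107.8 dBm

Convert to linear, add, convert back:
P₁ = 1.26×10⁻¹⁴ W, P₂ = 3.98×10⁻¹⁵ W
P_tot = 1.66×10⁻¹⁴ W → 10 log₁₀(P_tot / 10⁻³) = −107.8 dBm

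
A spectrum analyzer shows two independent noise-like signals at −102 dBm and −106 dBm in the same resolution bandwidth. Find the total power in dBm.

−100.5 dBm

Convert to linear, add, convert back:
P₁ = 6.31×10⁻¹⁴ W, P₂ = 2.51×10⁻¹⁴ W
P_tot = 8.82×10⁻¹⁴ W → 10 log₁₀(P_tot / 10⁻³) = −100.5 dBm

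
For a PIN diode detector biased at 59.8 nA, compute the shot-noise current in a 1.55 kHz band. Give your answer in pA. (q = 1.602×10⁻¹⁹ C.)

5.45 pA

I_n = √(2qI·B)
2qI·B = 2 × 1.602×10⁻¹⁹ × 5.98×10⁻⁸ × 1.55×10³ = 2.97×10⁻²³ A²
I_n = √(2.97×10⁻²³) = 5.45×10⁻¹² A = 5.45 pA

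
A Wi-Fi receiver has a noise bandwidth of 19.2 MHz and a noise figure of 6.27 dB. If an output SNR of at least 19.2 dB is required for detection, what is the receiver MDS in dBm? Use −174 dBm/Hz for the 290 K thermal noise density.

−75.7 dBm

Sensitivity = −174 + 10 log₁₀(B) + NF + SNR_min
= −174 + 72.83 + 6.27 + 19.2
= −75.70 dBm → −75.7 dBm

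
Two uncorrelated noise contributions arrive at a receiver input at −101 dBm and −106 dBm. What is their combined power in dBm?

Convert to linear, add, convert back:
P₁ = 7.94×10⁻¹⁴ W, P₂ = 2.51×10⁻¹⁴ W
P_tot = 1.05×10⁻¹³ W → 10 log₁₀(P_tot / 10⁻³) = −99.8 dBm

−99.8 dBm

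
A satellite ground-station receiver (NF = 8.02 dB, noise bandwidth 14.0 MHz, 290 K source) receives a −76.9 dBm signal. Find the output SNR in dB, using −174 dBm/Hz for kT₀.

Noise floor: N = −174 + 10 log₁₀(B) + NF
10 log₁₀(1.40×10⁷) = 71.46 dB
N = −174 + 71.46 + 8.02 = −94.52 dBm
SNR = P_sig − N = −76.9 − (−94.52) = 17.62 dB → 17.6 dB

17.6 dB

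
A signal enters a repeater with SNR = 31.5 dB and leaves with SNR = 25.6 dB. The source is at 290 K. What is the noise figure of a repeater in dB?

5.9 dB

NF (dB) = SNR_in(dB) − SNR_out(dB) when the source is at T₀
NF = 31.5 − 25.6 = 5.9 dB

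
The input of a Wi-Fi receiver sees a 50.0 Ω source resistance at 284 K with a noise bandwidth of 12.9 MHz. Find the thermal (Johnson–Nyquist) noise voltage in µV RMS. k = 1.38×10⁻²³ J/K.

V_n = √(4kTRB)
4kTRB = 4 × 1.38×10⁻²³ × 284 × 5.00×10¹ × 1.29×10⁷ = 1.01×10⁻¹¹ V²
V_n = √(1.01×10⁻¹¹) = 3.18×10⁻⁶ V = 3.18 µV

3.18 µV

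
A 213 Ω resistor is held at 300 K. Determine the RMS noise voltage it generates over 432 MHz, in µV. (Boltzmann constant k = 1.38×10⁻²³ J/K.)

V_n = √(4kTRB)
4kTRB = 4 × 1.38×10⁻²³ × 300 × 2.13×10² × 4.32×10⁸ = 1.52×10⁻⁹ V²
V_n = √(1.52×10⁻⁹) = 3.90×10⁻⁵ V = 39.0 µV

39.0 µV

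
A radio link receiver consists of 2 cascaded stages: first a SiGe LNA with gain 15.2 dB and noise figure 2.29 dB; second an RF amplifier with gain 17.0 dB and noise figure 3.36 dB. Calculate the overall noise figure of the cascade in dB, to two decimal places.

Convert to linear (a loss of L dB is a gain of −L dB): F_i = 10^(NF_i/10), G_i = 10^(G_i,dB/10)
  Stage 1: F_1 = 10^(2.29/10) = 1.694, G_1 = 10^(15.2/10) = 33.11
  Stage 2: F_2 = 10^(3.36/10) = 2.168, G_2 = 10^(17.0/10) = 50.12
Friis cascade:
  F = 1.694 + (2.168 − 1)/33.11 = 1.730
NF = 10 log₁₀(1.730) = 2.38 dB

2.38 dB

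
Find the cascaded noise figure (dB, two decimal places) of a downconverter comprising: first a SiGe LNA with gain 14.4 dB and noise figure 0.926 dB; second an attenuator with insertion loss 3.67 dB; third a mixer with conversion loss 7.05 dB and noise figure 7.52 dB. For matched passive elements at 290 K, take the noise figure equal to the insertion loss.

Convert to linear (a loss of L dB is a gain of −L dB): F_i = 10^(NF_i/10), G_i = 10^(G_i,dB/10)
  Stage 1: F_1 = 10^(0.926/10) = 1.238, G_1 = 10^(14.4/10) = 27.54
  Stage 2: F_2 = 10^(3.67/10) = 2.328, G_2 = 10^(−3.67/10) = 0.4295
  Stage 3: F_3 = 10^(7.52/10) = 5.649, G_3 = 10^(−7.05/10) = 0.1972
Friis cascade:
  F = 1.238 + (2.328 − 1)/27.54 + (5.649 − 1)/11.83 = 1.679
NF = 10 log₁₀(1.679) = 2.25 dB

2.25 dB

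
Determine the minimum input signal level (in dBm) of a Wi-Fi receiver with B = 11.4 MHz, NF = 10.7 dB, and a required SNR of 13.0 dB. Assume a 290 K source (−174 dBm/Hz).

−79.7 dBm

Sensitivity = −174 + 10 log₁₀(B) + NF + SNR_min
= −174 + 70.57 + 10.7 + 13.0
= −79.73 dBm → −79.7 dBm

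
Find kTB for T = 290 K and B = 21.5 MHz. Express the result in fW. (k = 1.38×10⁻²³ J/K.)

86.0 fW

P_n = kTB = 1.38×10⁻²³ × 290 × 2.15×10⁷ = 8.60×10⁻¹⁴ W = 86.0 fW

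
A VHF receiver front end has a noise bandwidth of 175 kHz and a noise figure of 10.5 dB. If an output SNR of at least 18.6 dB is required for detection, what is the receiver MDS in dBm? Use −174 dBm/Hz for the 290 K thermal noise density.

Sensitivity = −174 + 10 log₁₀(B) + NF + SNR_min
= −174 + 52.43 + 10.5 + 18.6
= −92.47 dBm → −92.5 dBm

−92.5 dBm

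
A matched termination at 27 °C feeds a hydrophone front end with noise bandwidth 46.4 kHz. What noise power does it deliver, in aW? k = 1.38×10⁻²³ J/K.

T = 27 °C + 273.15 = 300.15 K
P_n = kTB = 1.38×10⁻²³ × 300.15 × 4.64×10⁴ = 1.92×10⁻¹⁶ W = 192 aW

192 aW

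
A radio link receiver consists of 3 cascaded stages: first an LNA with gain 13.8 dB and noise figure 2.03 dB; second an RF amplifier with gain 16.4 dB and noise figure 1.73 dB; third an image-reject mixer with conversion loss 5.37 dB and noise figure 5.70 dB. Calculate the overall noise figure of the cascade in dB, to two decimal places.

2.09 dB

Convert to linear (a loss of L dB is a gain of −L dB): F_i = 10^(NF_i/10), G_i = 10^(G_i,dB/10)
  Stage 1: F_1 = 10^(2.03/10) = 1.596, G_1 = 10^(13.8/10) = 23.99
  Stage 2: F_2 = 10^(1.73/10) = 1.489, G_2 = 10^(16.4/10) = 43.65
  Stage 3: F_3 = 10^(5.70/10) = 3.715, G_3 = 10^(−5.37/10) = 0.2904
Friis cascade:
  F = 1.596 + (1.489 − 1)/23.99 + (3.715 − 1)/1047 = 1.619
NF = 10 log₁₀(1.619) = 2.09 dB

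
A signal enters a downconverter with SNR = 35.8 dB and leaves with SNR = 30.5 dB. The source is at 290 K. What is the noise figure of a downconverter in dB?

NF (dB) = SNR_in(dB) − SNR_out(dB) when the source is at T₀
NF = 35.8 − 30.5 = 5.3 dB

5.3 dB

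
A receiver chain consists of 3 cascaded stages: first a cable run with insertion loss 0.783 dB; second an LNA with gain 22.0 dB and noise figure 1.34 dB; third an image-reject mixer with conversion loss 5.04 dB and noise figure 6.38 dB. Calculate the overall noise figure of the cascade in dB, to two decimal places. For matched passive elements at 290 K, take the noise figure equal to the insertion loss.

2.19 dB

Convert to linear (a loss of L dB is a gain of −L dB): F_i = 10^(NF_i/10), G_i = 10^(G_i,dB/10)
  Stage 1: F_1 = 10^(0.783/10) = 1.198, G_1 = 10^(−0.783/10) = 0.8350
  Stage 2: F_2 = 10^(1.34/10) = 1.361, G_2 = 10^(22.0/10) = 158.5
  Stage 3: F_3 = 10^(6.38/10) = 4.345, G_3 = 10^(−5.04/10) = 0.3133
Friis cascade:
  F = 1.198 + (1.361 − 1)/0.8350 + (4.345 − 1)/132.3 = 1.656
NF = 10 log₁₀(1.656) = 2.19 dB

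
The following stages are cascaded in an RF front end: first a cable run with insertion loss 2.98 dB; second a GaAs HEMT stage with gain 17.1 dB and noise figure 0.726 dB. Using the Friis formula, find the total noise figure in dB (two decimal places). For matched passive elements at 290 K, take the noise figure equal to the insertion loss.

Convert to linear (a loss of L dB is a gain of −L dB): F_i = 10^(NF_i/10), G_i = 10^(G_i,dB/10)
  Stage 1: F_1 = 10^(2.98/10) = 1.986, G_1 = 10^(−2.98/10) = 0.5035
  Stage 2: F_2 = 10^(0.726/10) = 1.182, G_2 = 10^(17.1/10) = 51.29
Friis cascade:
  F = 1.986 + (1.182 − 1)/0.5035 = 2.347
NF = 10 log₁₀(2.347) = 3.71 dB

3.71 dB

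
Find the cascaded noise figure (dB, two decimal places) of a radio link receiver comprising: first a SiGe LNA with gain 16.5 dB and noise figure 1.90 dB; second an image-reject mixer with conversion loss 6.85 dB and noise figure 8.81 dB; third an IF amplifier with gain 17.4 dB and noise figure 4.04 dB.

Convert to linear (a loss of L dB is a gain of −L dB): F_i = 10^(NF_i/10), G_i = 10^(G_i,dB/10)
  Stage 1: F_1 = 10^(1.90/10) = 1.549, G_1 = 10^(16.5/10) = 44.67
  Stage 2: F_2 = 10^(8.81/10) = 7.603, G_2 = 10^(−6.85/10) = 0.2065
  Stage 3: F_3 = 10^(4.04/10) = 2.535, G_3 = 10^(17.4/10) = 54.95
Friis cascade:
  F = 1.549 + (7.603 − 1)/44.67 + (2.535 − 1)/9.226 = 1.863
NF = 10 log₁₀(1.863) = 2.70 dB

2.70 dB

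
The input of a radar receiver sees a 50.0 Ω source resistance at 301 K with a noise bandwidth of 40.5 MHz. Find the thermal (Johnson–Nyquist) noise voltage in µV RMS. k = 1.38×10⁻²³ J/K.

V_n = √(4kTRB)
4kTRB = 4 × 1.38×10⁻²³ × 301 × 5.00×10¹ × 4.05×10⁷ = 3.36×10⁻¹¹ V²
V_n = √(3.36×10⁻¹¹) = 5.80×10⁻⁶ V = 5.80 µV

5.80 µV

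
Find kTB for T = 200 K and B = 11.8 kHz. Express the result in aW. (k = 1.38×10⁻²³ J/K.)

P_n = kTB = 1.38×10⁻²³ × 200 × 1.18×10⁴ = 3.26×10⁻¹⁷ W = 32.6 aW

32.6 aW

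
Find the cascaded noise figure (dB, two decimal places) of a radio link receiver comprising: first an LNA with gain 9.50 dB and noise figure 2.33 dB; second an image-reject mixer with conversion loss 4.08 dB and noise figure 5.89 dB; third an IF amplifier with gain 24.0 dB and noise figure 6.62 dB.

Convert to linear (a loss of L dB is a gain of −L dB): F_i = 10^(NF_i/10), G_i = 10^(G_i,dB/10)
  Stage 1: F_1 = 10^(2.33/10) = 1.710, G_1 = 10^(9.50/10) = 8.913
  Stage 2: F_2 = 10^(5.89/10) = 3.882, G_2 = 10^(−4.08/10) = 0.3908
  Stage 3: F_3 = 10^(6.62/10) = 4.592, G_3 = 10^(24.0/10) = 251.2
Friis cascade:
  F = 1.710 + (3.882 − 1)/8.913 + (4.592 − 1)/3.483 = 3.065
NF = 10 log₁₀(3.065) = 4.86 dB

4.86 dB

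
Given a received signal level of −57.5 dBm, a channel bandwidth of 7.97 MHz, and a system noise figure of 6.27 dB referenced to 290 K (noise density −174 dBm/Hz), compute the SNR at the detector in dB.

Noise floor: N = −174 + 10 log₁₀(B) + NF
10 log₁₀(7.97×10⁶) = 69.01 dB
N = −174 + 69.01 + 6.27 = −98.72 dBm
SNR = P_sig − N = −57.5 − (−98.72) = 41.22 dB → 41.2 dB

41.2 dB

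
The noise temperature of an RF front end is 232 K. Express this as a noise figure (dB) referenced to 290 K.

F = 1 + T_e/T₀ = 1 + 232/290 = 1.8
NF = 10 log₁₀(1.8) = 2.55 dB

2.55 dB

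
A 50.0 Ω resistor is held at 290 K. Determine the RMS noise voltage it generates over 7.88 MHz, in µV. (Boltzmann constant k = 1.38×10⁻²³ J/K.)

2.51 µV

V_n = √(4kTRB)
4kTRB = 4 × 1.38×10⁻²³ × 290 × 5.00×10¹ × 7.88×10⁶ = 6.31×10⁻¹² V²
V_n = √(6.31×10⁻¹²) = 2.51×10⁻⁶ V = 2.51 µV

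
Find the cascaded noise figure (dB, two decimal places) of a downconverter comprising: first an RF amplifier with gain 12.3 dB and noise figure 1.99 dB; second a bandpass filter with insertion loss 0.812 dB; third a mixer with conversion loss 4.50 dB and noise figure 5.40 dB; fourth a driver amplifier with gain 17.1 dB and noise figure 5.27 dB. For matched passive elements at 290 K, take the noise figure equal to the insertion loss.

3.51 dB

Convert to linear (a loss of L dB is a gain of −L dB): F_i = 10^(NF_i/10), G_i = 10^(G_i,dB/10)
  Stage 1: F_1 = 10^(1.99/10) = 1.581, G_1 = 10^(12.3/10) = 16.98
  Stage 2: F_2 = 10^(0.812/10) = 1.206, G_2 = 10^(−0.812/10) = 0.8295
  Stage 3: F_3 = 10^(5.40/10) = 3.467, G_3 = 10^(−4.50/10) = 0.3548
  Stage 4: F_4 = 10^(5.27/10) = 3.365, G_4 = 10^(17.1/10) = 51.29
Friis cascade:
  F = 1.581 + (1.206 − 1)/16.98 + (3.467 − 1)/14.09 + (3.365 − 1)/4.998 = 2.242
NF = 10 log₁₀(2.242) = 3.51 dB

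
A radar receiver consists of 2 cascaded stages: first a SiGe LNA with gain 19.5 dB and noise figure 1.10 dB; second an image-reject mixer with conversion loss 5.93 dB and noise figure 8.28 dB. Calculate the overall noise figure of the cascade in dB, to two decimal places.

Convert to linear (a loss of L dB is a gain of −L dB): F_i = 10^(NF_i/10), G_i = 10^(G_i,dB/10)
  Stage 1: F_1 = 10^(1.10/10) = 1.288, G_1 = 10^(19.5/10) = 89.13
  Stage 2: F_2 = 10^(8.28/10) = 6.730, G_2 = 10^(−5.93/10) = 0.2553
Friis cascade:
  F = 1.288 + (6.730 − 1)/89.13 = 1.353
NF = 10 log₁₀(1.353) = 1.31 dB

1.31 dB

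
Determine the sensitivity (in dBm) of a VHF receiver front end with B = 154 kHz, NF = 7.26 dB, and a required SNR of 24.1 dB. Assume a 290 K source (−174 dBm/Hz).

−90.8 dBm

Sensitivity = −174 + 10 log₁₀(B) + NF + SNR_min
= −174 + 51.88 + 7.26 + 24.1
= −90.76 dBm → −90.8 dBm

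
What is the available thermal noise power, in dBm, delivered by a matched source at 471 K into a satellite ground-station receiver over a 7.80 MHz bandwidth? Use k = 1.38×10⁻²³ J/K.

P_n = kTB = 1.38×10⁻²³ × 471 × 7.80×10⁶ = 5.07×10⁻¹⁴ W
In dBm: 10 log₁₀(5.07×10⁻¹⁴ / 10⁻³) = −103.0 dBm

−103.0 dBm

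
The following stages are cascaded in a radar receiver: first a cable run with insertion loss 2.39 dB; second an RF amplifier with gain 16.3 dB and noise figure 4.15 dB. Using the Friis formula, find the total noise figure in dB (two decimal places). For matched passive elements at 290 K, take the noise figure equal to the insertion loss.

Convert to linear (a loss of L dB is a gain of −L dB): F_i = 10^(NF_i/10), G_i = 10^(G_i,dB/10)
  Stage 1: F_1 = 10^(2.39/10) = 1.734, G_1 = 10^(−2.39/10) = 0.5768
  Stage 2: F_2 = 10^(4.15/10) = 2.600, G_2 = 10^(16.3/10) = 42.66
Friis cascade:
  F = 1.734 + (2.600 − 1)/0.5768 = 4.508
NF = 10 log₁₀(4.508) = 6.54 dB

6.54 dB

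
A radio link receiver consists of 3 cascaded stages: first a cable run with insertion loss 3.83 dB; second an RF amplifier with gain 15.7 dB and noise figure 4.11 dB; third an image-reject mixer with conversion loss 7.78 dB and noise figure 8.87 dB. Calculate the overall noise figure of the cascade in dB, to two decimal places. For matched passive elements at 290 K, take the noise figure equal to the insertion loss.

8.23 dB

Convert to linear (a loss of L dB is a gain of −L dB): F_i = 10^(NF_i/10), G_i = 10^(G_i,dB/10)
  Stage 1: F_1 = 10^(3.83/10) = 2.415, G_1 = 10^(−3.83/10) = 0.4140
  Stage 2: F_2 = 10^(4.11/10) = 2.576, G_2 = 10^(15.7/10) = 37.15
  Stage 3: F_3 = 10^(8.87/10) = 7.709, G_3 = 10^(−7.78/10) = 0.1667
Friis cascade:
  F = 2.415 + (2.576 − 1)/0.4140 + (7.709 − 1)/15.38 = 6.659
NF = 10 log₁₀(6.659) = 8.23 dB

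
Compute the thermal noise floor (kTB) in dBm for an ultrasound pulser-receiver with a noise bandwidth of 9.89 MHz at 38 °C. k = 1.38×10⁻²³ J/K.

−103.7 dBm

T = 38 °C + 273.15 = 311.15 K
P_n = kTB = 1.38×10⁻²³ × 311.15 × 9.89×10⁶ = 4.25×10⁻¹⁴ W
In dBm: 10 log₁₀(4.25×10⁻¹⁴ / 10⁻³) = −103.7 dBm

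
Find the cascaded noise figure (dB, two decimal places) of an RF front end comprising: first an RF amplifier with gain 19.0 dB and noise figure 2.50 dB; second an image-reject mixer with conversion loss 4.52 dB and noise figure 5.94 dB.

2.59 dB

Convert to linear (a loss of L dB is a gain of −L dB): F_i = 10^(NF_i/10), G_i = 10^(G_i,dB/10)
  Stage 1: F_1 = 10^(2.50/10) = 1.778, G_1 = 10^(19.0/10) = 79.43
  Stage 2: F_2 = 10^(5.94/10) = 3.926, G_2 = 10^(−4.52/10) = 0.3532
Friis cascade:
  F = 1.778 + (3.926 − 1)/79.43 = 1.815
NF = 10 log₁₀(1.815) = 2.59 dB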